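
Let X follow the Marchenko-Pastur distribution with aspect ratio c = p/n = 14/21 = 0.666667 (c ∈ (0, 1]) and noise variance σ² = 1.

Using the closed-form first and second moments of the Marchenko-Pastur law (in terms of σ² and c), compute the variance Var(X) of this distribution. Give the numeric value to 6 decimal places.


Recall the MP moments m_1 = E[X] = σ² and m_2 = E[X²] = σ⁴ (1 + c).
m_1 = E[X] = σ² = 1, so m_1² = 1.
m_2 = E[X²] = σ⁴ (1 + c) = 1 · (1 + 0.666667) = 1 · 1.666667 = 1.666667.
(Note m_2 − m_1² simplifies to c · σ⁴ = 0.666667 · 1.)

Var(X) = m_2 − m_1² = 1.666667 − 1 = 0.666667.


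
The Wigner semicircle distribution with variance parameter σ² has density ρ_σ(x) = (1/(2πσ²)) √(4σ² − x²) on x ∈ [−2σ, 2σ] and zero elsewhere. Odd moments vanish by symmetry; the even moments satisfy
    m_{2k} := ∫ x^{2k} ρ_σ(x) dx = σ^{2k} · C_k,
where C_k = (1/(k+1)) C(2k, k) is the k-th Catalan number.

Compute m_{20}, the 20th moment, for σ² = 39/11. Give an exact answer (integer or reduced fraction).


By the scaled semicircle moment identity, m_{2k} = σ^{2k} · C_k with k = 10.
C_10 = (1/(k+1)) · C(2k, k) = (1/11) · C(20, 10) = (1/11) · 184756 = 16796.
σ^{2k} = (σ²)^k = (39/11)^10 = 8140406085191601/25937424601.

Therefore m_{20} = σ^{20} · C_10 = (8140406085191601/25937424601) · 16796 = 136726260606878130396/25937424601.


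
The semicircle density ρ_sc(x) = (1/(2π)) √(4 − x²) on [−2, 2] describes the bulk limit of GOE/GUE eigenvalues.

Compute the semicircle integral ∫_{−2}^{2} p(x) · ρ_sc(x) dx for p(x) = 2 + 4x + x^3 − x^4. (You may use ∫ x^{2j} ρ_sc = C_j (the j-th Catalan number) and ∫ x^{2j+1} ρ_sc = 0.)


Write p(x) = Σ a_i x^i, split into monomials and integrate each against ρ_sc separately.
Using ∫ x^{2j} ρ_sc = C_j = (1/(j+1)) C(2j, j) (Catalan numbers) and ∫ x^{2j+1} ρ_sc = 0 (odd monomials vanish by symmetry):
  i = 0 (even): a_0 · C_{0} = 2 · 1 = 2
  i = 1 (odd): ∫ x^1 ρ_sc = 0 (vanishes)
  i = 3 (odd): ∫ x^3 ρ_sc = 0 (vanishes)
  i = 4 (even): a_4 · C_{2} = -1 · 2 = -2

Summing the contributions: ∫_{−2}^{2} p(x) ρ_sc(x) dx = 2 + (-2) = 0.


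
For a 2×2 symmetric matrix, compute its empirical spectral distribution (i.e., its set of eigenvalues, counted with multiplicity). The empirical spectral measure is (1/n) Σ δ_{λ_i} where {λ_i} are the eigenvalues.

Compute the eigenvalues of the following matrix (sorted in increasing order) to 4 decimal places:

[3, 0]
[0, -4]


Since M is real symmetric, both eigenvalues are real; they are the roots of det(λI − M) = λ² − (tr M) λ + det M.
tr M = 3 + (-4) = -1.
det M = 3·(-4) − 0² = -12 − 0 = -12.
Characteristic polynomial: λ² + λ − 12 = 0.
Discriminant Δ = (tr M)² − 4·det M = 1 − (-48) = 49; √Δ = 7.000000.
λ = (tr M ± √Δ)/2 = (-1 ± 7.000000)/2, giving (tr M − √Δ)/2 = -4.0000 and (tr M + √Δ)/2 = 3.0000.

Eigenvalues sorted in increasing order: [-4.0000, 3.0000].


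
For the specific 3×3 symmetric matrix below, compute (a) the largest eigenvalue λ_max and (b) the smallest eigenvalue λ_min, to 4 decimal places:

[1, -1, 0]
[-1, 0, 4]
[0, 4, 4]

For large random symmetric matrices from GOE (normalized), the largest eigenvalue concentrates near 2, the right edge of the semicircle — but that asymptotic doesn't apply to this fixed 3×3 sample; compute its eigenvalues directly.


Since M is real symmetric, all three eigenvalues are real; they are the roots of det(λI − M) = λ³ − (tr M) λ² + s λ − det M, where s is the sum of the principal 2×2 minors.
tr M = 1 + 0 + 4 = 5.
s = (1·0 − (-1)²) + (1·4 − 0²) + (0·4 − 4²) = -1 + 4 + (-16) = -13.
det M (expand along row 1) = 1·(-16) − (-1)·(-4) + 0·(-4) = -20.
Characteristic polynomial: λ³ − 5λ² − 13λ + 20 = 0.
Substitute λ = y + (tr M)/3 = y + 1.666667 to remove the quadratic term: y³ + p·y + q = 0 with p = s − (tr M)²/3 = -21.333333 and q = −2(tr M)³/27 + (tr M)·s/3 − det M = -10.925926.
Three real roots ⇒ use the trigonometric (Viète) form: r = 2√(−p/3) = 5.333333, φ = arccos(3q/(p·r)) = arccos(0.288086) = 1.278569 rad.
y_k = r·cos(φ/3 − 2πk/3) for k = 0, 1, 2 gives y = 4.856254, -0.518694, -4.337560.
λ_k = y_k + 1.666667 gives λ = 6.5229, 1.1480, -2.6709 (check: the sum is 5.0000 = tr M).

Hence λ_max = 6.5229 and λ_min = -2.6709.


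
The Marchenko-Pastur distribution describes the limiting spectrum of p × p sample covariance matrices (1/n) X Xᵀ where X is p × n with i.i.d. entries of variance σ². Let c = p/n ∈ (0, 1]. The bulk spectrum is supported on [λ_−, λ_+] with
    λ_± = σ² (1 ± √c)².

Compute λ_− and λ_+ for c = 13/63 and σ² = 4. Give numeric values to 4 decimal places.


c = 13/63 = 0.206349; √c = 0.454257.
λ_− = σ² (1 − √c)² = 4 · (1 − 0.454257)² = 4 · (0.545743)² = 1.191343.
λ_+ = σ² (1 + √c)² = 4 · (1 + 0.454257)² = 4 · (1.454257)² = 8.459451.

Rounded to 4 decimal places: λ_− ≈ 1.1913, λ_+ ≈ 8.4595.


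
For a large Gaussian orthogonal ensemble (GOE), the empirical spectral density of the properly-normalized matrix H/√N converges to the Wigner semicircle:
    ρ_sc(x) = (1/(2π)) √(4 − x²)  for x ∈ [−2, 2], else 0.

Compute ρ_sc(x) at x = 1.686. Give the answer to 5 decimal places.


ρ_sc(x) = (1/(2π)) √(4 − x²). With x = 1.686:
  4 − x² = 4 − (1.686)² = 4 − 2.842596 = 1.157404.
  √(4 − x²) = 1.075827.
  1/(2π) = 0.159155.
  ρ_sc(1.686) = 0.159155 · 1.075827 = 0.171223.

Rounded to 5 decimal places: ρ_sc(1.686) ≈ 0.17122.


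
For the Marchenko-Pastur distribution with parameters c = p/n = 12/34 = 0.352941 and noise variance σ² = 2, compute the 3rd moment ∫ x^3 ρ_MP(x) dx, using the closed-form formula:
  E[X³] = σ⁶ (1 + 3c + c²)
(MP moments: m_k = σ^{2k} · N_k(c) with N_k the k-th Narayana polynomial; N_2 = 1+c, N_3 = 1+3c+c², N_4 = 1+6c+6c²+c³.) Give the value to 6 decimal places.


E[X³] = σ⁶ (1 + 3c + c²) (third MP moment). With σ² = 2 (so σ⁶ = 8) and c = 12/34 = 0.352941: E[X³] = 8 · (1 + 3·0.352941 + (0.352941)²) = 8 · 2.183391.

So E[X^3] = 17.467128.


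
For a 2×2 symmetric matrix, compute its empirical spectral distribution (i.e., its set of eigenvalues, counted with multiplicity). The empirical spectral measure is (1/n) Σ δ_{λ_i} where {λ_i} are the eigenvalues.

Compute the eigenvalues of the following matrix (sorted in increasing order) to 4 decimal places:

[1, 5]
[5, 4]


Since M is real symmetric, both eigenvalues are real; they are the roots of det(λI − M) = λ² − (tr M) λ + det M.
tr M = 1 + 4 = 5.
det M = 1·4 − 5² = 4 − 25 = -21.
Characteristic polynomial: λ² − 5λ − 21 = 0.
Discriminant Δ = (tr M)² − 4·det M = 25 − (-84) = 109; √Δ = 10.440307.
λ = (tr M ± √Δ)/2 = (5 ± 10.440307)/2, giving (tr M − √Δ)/2 = -2.7202 and (tr M + √Δ)/2 = 7.7202.

Eigenvalues sorted in increasing order: [-2.7202, 7.7202].


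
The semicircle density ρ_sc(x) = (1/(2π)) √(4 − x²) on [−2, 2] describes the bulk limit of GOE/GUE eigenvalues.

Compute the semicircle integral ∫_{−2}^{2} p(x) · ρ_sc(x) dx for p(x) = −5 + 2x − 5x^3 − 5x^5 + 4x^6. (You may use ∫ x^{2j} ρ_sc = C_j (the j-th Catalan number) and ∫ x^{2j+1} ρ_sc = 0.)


Write p(x) = Σ a_i x^i, split into monomials and integrate each against ρ_sc separately.
Using ∫ x^{2j} ρ_sc = C_j = (1/(j+1)) C(2j, j) (Catalan numbers) and ∫ x^{2j+1} ρ_sc = 0 (odd monomials vanish by symmetry):
  i = 0 (even): a_0 · C_{0} = -5 · 1 = -5
  i = 1 (odd): ∫ x^1 ρ_sc = 0 (vanishes)
  i = 3 (odd): ∫ x^3 ρ_sc = 0 (vanishes)
  i = 5 (odd): ∫ x^5 ρ_sc = 0 (vanishes)
  i = 6 (even): a_6 · C_{3} = 4 · 5 = 20

Summing the contributions: ∫_{−2}^{2} p(x) ρ_sc(x) dx = (-5) + 20 = 15.


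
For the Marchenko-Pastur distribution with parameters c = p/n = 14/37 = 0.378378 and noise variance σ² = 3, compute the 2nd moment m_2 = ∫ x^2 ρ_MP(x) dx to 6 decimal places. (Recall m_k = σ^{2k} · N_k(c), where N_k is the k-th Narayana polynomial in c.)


E[X²] = σ⁴ (1 + c) (second MP moment). With σ² = 3 (so σ⁴ = 9) and c = 14/37 = 0.378378: E[X²] = 9 · (1 + 0.378378) = 9 · 1.378378.

So E[X^2] = 12.405405.


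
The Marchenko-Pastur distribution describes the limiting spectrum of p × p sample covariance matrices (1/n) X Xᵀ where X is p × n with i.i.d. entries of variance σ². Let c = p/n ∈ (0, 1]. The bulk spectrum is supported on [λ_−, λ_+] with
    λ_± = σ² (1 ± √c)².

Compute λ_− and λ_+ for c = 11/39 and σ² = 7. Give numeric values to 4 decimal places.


c = 11/39 = 0.282051; √c = 0.531085.
λ_− = σ² (1 − √c)² = 7 · (1 − 0.531085)² = 7 · (0.468915)² = 1.539169.
λ_+ = σ² (1 + √c)² = 7 · (1 + 0.531085)² = 7 · (1.531085)² = 16.409549.

Rounded to 4 decimal places: λ_− ≈ 1.5392, λ_+ ≈ 16.4095.


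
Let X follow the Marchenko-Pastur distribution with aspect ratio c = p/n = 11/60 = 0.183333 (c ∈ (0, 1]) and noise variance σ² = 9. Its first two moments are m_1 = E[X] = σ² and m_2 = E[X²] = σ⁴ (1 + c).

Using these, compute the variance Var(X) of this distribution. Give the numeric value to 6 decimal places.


m_1 = E[X] = σ² = 9, so m_1² = 81.
m_2 = E[X²] = σ⁴ (1 + c) = 81 · (1 + 0.183333) = 81 · 1.183333 = 95.850000.
(Note m_2 − m_1² simplifies to c · σ⁴ = 0.183333 · 81.)

Var(X) = m_2 − m_1² = 95.850000 − 81 = 14.850000.


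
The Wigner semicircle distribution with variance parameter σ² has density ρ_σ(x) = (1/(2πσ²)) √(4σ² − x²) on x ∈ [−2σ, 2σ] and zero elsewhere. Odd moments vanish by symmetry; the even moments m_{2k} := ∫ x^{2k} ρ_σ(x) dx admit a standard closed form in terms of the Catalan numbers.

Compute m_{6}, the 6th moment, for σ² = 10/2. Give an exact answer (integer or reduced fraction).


By the scaled semicircle moment identity, m_{2k} = σ^{2k} · C_k with k = 3.
C_3 = (1/(k+1)) · C(2k, k) = (1/4) · C(6, 3) = (1/4) · 20 = 5.
σ^{2k} = (σ²)^k = (10/2)^3 = 125.

Therefore m_{6} = σ^{6} · C_3 = 125 · 5 = 625.


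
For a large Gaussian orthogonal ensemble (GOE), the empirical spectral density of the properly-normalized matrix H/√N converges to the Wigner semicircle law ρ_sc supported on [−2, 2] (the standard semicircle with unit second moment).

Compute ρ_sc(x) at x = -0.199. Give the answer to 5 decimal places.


ρ_sc(x) = (1/(2π)) √(4 − x²). With x = -0.199:
  4 − x² = 4 − (-0.199)² = 4 − 0.039601 = 3.960399.
  √(4 − x²) = 1.990075.
  1/(2π) = 0.159155.
  ρ_sc(-0.199) = 0.159155 · 1.990075 = 0.316730.

Rounded to 5 decimal places: ρ_sc(-0.199) ≈ 0.31673.


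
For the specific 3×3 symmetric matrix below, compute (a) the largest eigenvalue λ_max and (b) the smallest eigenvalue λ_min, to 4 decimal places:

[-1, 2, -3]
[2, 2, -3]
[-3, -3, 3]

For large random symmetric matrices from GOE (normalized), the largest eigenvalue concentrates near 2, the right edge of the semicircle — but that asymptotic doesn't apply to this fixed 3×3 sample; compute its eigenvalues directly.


Since M is real symmetric, all three eigenvalues are real; they are the roots of det(λI − M) = λ³ − (tr M) λ² + s λ − det M, where s is the sum of the principal 2×2 minors.
tr M = -1 + 2 + 3 = 4.
s = ((-1)·2 − 2²) + ((-1)·3 − (-3)²) + (2·3 − (-3)²) = -6 + (-12) + (-3) = -21.
det M (expand along row 1) = (-1)·(-3) − 2·(-3) + (-3)·0 = 9.
Characteristic polynomial: λ³ − 4λ² − 21λ − 9 = 0.
Substitute λ = y + (tr M)/3 = y + 1.333333 to remove the quadratic term: y³ + p·y + q = 0 with p = s − (tr M)²/3 = -26.333333 and q = −2(tr M)³/27 + (tr M)·s/3 − det M = -41.740741.
Three real roots ⇒ use the trigonometric (Viète) form: r = 2√(−p/3) = 5.925463, φ = arccos(3q/(p·r)) = arccos(0.802515) = 0.639297 rad.
y_k = r·cos(φ/3 − 2πk/3) for k = 0, 1, 2 gives y = 5.791430, -1.810433, -3.980997.
λ_k = y_k + 1.333333 gives λ = 7.1248, -0.4771, -2.6477 (check: the sum is 4.0000 = tr M).

Hence λ_max = 7.1248 and λ_min = -2.6477.


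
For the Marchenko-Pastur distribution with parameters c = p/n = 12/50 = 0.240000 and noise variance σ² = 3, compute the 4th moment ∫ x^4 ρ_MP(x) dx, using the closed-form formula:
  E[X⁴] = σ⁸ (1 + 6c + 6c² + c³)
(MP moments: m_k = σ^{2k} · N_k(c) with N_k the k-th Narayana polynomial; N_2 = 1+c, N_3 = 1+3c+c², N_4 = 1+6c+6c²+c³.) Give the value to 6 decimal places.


E[X⁴] = σ⁸ (1 + 6c + 6c² + c³) (fourth MP moment). With σ² = 3 (so σ⁸ = 81) and c = 12/50 = 0.240000: E[X⁴] = 81 · (1 + 6·0.240000 + 6·(0.240000)² + (0.240000)³) = 81 · 2.799424.

So E[X^4] = 226.753344.


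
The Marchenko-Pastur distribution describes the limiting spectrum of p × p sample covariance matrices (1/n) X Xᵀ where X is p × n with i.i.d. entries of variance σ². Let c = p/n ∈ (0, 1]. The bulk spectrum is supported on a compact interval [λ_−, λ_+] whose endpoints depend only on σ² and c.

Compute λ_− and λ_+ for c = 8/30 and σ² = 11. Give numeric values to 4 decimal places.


c = 8/30 = 0.266667; √c = 0.516398.
λ_− = σ² (1 − √c)² = 11 · (1 − 0.516398)² = 11 · (0.483602)² = 2.572582.
λ_+ = σ² (1 + √c)² = 11 · (1 + 0.516398)² = 11 · (1.516398)² = 25.294084.

Rounded to 4 decimal places: λ_− ≈ 2.5726, λ_+ ≈ 25.2941.


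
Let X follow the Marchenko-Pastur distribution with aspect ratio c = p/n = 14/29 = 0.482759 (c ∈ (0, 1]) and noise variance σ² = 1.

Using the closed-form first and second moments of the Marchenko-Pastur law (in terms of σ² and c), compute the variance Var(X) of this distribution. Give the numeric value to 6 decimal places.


Recall the MP moments m_1 = E[X] = σ² and m_2 = E[X²] = σ⁴ (1 + c).
m_1 = E[X] = σ² = 1, so m_1² = 1.
m_2 = E[X²] = σ⁴ (1 + c) = 1 · (1 + 0.482759) = 1 · 1.482759 = 1.482759.
(Note m_2 − m_1² simplifies to c · σ⁴ = 0.482759 · 1.)

Var(X) = m_2 − m_1² = 1.482759 − 1 = 0.482759.


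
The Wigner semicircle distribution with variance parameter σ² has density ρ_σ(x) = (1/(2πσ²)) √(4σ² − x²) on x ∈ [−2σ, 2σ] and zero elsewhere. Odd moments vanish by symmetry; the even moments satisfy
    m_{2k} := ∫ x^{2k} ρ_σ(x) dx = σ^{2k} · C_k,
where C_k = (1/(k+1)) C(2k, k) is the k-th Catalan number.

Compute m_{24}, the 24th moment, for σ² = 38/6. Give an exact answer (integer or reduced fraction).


By the scaled semicircle moment identity, m_{2k} = σ^{2k} · C_k with k = 12.
C_12 = (1/(k+1)) · C(2k, k) = (1/13) · C(24, 12) = (1/13) · 2704156 = 208012.
σ^{2k} = (σ²)^k = (38/6)^12 = 2213314919066161/531441.

Therefore m_{24} = σ^{24} · C_12 = (2213314919066161/531441) · 208012 = 460396062944790281932/531441.


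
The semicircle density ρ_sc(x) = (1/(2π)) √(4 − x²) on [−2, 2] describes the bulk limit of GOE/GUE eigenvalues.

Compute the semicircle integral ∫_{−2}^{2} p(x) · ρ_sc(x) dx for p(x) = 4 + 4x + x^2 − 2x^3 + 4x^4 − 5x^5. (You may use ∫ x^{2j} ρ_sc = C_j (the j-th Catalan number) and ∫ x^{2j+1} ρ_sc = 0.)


Write p(x) = Σ a_i x^i, split into monomials and integrate each against ρ_sc separately.
Using ∫ x^{2j} ρ_sc = C_j = (1/(j+1)) C(2j, j) (Catalan numbers) and ∫ x^{2j+1} ρ_sc = 0 (odd monomials vanish by symmetry):
  i = 0 (even): a_0 · C_{0} = 4 · 1 = 4
  i = 1 (odd): ∫ x^1 ρ_sc = 0 (vanishes)
  i = 2 (even): a_2 · C_{1} = 1 · 1 = 1
  i = 3 (odd): ∫ x^3 ρ_sc = 0 (vanishes)
  i = 4 (even): a_4 · C_{2} = 4 · 2 = 8
  i = 5 (odd): ∫ x^5 ρ_sc = 0 (vanishes)

Summing the contributions: ∫_{−2}^{2} p(x) ρ_sc(x) dx = 4 + 1 + 8 = 13.


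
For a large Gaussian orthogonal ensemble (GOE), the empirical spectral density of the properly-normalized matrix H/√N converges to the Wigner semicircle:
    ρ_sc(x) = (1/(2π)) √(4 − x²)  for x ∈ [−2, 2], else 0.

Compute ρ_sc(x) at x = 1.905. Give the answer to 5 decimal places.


ρ_sc(x) = (1/(2π)) √(4 − x²). With x = 1.905:
  4 − x² = 4 − (1.905)² = 4 − 3.629025 = 0.370975.
  √(4 − x²) = 0.609077.
  1/(2π) = 0.159155.
  ρ_sc(1.905) = 0.159155 · 0.609077 = 0.096938.

Rounded to 5 decimal places: ρ_sc(1.905) ≈ 0.09694.


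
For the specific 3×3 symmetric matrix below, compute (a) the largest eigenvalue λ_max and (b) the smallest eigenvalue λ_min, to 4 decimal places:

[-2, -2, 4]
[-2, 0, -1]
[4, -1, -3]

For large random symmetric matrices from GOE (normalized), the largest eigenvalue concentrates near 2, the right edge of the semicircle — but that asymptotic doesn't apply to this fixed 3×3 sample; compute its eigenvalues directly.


Since M is real symmetric, all three eigenvalues are real; they are the roots of det(λI − M) = λ³ − (tr M) λ² + s λ − det M, where s is the sum of the principal 2×2 minors.
tr M = -2 + 0 + (-3) = -5.
s = ((-2)·0 − (-2)²) + ((-2)·(-3) − 4²) + (0·(-3) − (-1)²) = -4 + (-10) + (-1) = -15.
det M (expand along row 1) = (-2)·(-1) − (-2)·10 + 4·2 = 30.
Characteristic polynomial: λ³ + 5λ² − 15λ − 30 = 0.
Substitute λ = y + (tr M)/3 = y − 1.666667 to remove the quadratic term: y³ + p·y + q = 0 with p = s − (tr M)²/3 = -23.333333 and q = −2(tr M)³/27 + (tr M)·s/3 − det M = 4.259259.
Three real roots ⇒ use the trigonometric (Viète) form: r = 2√(−p/3) = 5.577734, φ = arccos(3q/(p·r)) = arccos(-0.098179) = 1.669134 rad.
y_k = r·cos(φ/3 − 2πk/3) for k = 0, 1, 2 gives y = 4.736463, 0.182801, -4.919265.
λ_k = y_k − 1.666667 gives λ = 3.0698, -1.4839, -6.5859 (check: the sum is -5.0000 = tr M).

Hence λ_max = 3.0698 and λ_min = -6.5859.


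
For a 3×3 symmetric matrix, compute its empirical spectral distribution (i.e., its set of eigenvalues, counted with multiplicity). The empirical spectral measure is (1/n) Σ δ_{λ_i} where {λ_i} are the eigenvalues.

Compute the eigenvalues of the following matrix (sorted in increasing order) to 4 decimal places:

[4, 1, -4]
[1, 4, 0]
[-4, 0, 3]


Since M is real symmetric, all three eigenvalues are real; they are the roots of det(λI − M) = λ³ − (tr M) λ² + s λ − det M, where s is the sum of the principal 2×2 minors.
tr M = 4 + 4 + 3 = 11.
s = (4·4 − 1²) + (4·3 − (-4)²) + (4·3 − 0²) = 15 + (-4) + 12 = 23.
det M (expand along row 1) = 4·12 − 1·3 + (-4)·16 = -19.
Characteristic polynomial: λ³ − 11λ² + 23λ + 19 = 0.
Substitute λ = y + (tr M)/3 = y + 3.666667 to remove the quadratic term: y³ + p·y + q = 0 with p = s − (tr M)²/3 = -17.333333 and q = −2(tr M)³/27 + (tr M)·s/3 − det M = 4.740741.
Three real roots ⇒ use the trigonometric (Viète) form: r = 2√(−p/3) = 4.807402, φ = arccos(3q/(p·r)) = arccos(-0.170677) = 1.742313 rad.
y_k = r·cos(φ/3 − 2πk/3) for k = 0, 1, 2 gives y = 4.019179, 0.274700, -4.293880.
λ_k = y_k + 3.666667 gives λ = 7.6858, 3.9414, -0.6272 (check: the sum is 11.0000 = tr M).

Eigenvalues sorted in increasing order: [-0.6272, 3.9414, 7.6858].


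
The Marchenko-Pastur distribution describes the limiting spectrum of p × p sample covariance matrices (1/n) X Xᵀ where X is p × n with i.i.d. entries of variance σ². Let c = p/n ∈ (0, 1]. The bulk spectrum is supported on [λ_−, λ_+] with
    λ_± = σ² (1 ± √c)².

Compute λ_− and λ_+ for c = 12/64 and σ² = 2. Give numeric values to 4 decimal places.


c = 12/64 = 0.187500; √c = 0.433013.
λ_− = σ² (1 − √c)² = 2 · (1 − 0.433013)² = 2 · (0.566987)² = 0.642949.
λ_+ = σ² (1 + √c)² = 2 · (1 + 0.433013)² = 2 · (1.433013)² = 4.107051.

Rounded to 4 decimal places: λ_− ≈ 0.6429, λ_+ ≈ 4.1071.


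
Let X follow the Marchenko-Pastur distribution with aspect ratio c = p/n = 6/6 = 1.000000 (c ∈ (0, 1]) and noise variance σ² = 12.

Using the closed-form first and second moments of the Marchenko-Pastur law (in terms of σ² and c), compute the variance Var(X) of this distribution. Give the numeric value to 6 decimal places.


Recall the MP moments m_1 = E[X] = σ² and m_2 = E[X²] = σ⁴ (1 + c).
m_1 = E[X] = σ² = 12, so m_1² = 144.
m_2 = E[X²] = σ⁴ (1 + c) = 144 · (1 + 1.000000) = 144 · 2.000000 = 288.000000.
(Note m_2 − m_1² simplifies to c · σ⁴ = 1.000000 · 144.)

Var(X) = m_2 − m_1² = 288.000000 − 144 = 144.000000.


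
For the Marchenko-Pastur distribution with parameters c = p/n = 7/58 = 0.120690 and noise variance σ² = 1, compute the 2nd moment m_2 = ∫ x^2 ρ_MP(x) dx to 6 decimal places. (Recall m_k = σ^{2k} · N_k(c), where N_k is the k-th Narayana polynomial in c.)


E[X²] = σ⁴ (1 + c) (second MP moment). With σ² = 1 (so σ⁴ = 1) and c = 7/58 = 0.120690: E[X²] = 1 · (1 + 0.120690) = 1 · 1.120690.

So E[X^2] = 1.120690.


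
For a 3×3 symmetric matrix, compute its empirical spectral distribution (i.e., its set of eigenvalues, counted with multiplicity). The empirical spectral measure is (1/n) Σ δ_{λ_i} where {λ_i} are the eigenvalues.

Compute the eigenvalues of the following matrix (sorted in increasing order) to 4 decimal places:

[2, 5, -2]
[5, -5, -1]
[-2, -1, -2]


Since M is real symmetric, all three eigenvalues are real; they are the roots of det(λI − M) = λ³ − (tr M) λ² + s λ − det M, where s is the sum of the principal 2×2 minors.
tr M = 2 + (-5) + (-2) = -5.
s = (2·(-5) − 5²) + (2·(-2) − (-2)²) + ((-5)·(-2) − (-1)²) = -35 + (-8) + 9 = -34.
det M (expand along row 1) = 2·9 − 5·(-12) + (-2)·(-15) = 108.
Characteristic polynomial: λ³ + 5λ² − 34λ − 108 = 0.
Substitute λ = y + (tr M)/3 = y − 1.666667 to remove the quadratic term: y³ + p·y + q = 0 with p = s − (tr M)²/3 = -42.333333 and q = −2(tr M)³/27 + (tr M)·s/3 − det M = -42.074074.
Three real roots ⇒ use the trigonometric (Viète) form: r = 2√(−p/3) = 7.512952, φ = arccos(3q/(p·r)) = arccos(0.396865) = 1.162698 rad.
y_k = r·cos(φ/3 − 2πk/3) for k = 0, 1, 2 gives y = 6.955729, -1.018860, -5.936870.
λ_k = y_k − 1.666667 gives λ = 5.2891, -2.6855, -7.6035 (check: the sum is -5.0000 = tr M).

Eigenvalues sorted in increasing order: [-7.6035, -2.6855, 5.2891].


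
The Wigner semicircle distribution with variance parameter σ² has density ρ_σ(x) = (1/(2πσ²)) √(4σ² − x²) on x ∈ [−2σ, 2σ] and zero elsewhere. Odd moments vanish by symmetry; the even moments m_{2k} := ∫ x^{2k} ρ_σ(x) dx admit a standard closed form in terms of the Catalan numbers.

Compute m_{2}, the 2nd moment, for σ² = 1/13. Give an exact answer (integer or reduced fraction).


By the scaled semicircle moment identity, m_{2k} = σ^{2k} · C_k with k = 1.
C_1 = (1/(k+1)) · C(2k, k) = (1/2) · C(2, 1) = (1/2) · 2 = 1.
σ^{2k} = (σ²)^k = (1/13)^1 = 1/13.

Therefore m_{2} = σ^{2} · C_1 = (1/13) · 1 = 1/13.


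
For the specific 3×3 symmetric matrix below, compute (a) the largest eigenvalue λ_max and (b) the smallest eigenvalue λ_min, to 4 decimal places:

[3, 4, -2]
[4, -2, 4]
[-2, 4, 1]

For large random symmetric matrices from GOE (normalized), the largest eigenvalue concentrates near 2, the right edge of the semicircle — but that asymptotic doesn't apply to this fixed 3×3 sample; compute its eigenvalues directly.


Since M is real symmetric, all three eigenvalues are real; they are the roots of det(λI − M) = λ³ − (tr M) λ² + s λ − det M, where s is the sum of the principal 2×2 minors.
tr M = 3 + (-2) + 1 = 2.
s = (3·(-2) − 4²) + (3·1 − (-2)²) + ((-2)·1 − 4²) = -22 + (-1) + (-18) = -41.
det M (expand along row 1) = 3·(-18) − 4·12 + (-2)·12 = -126.
Characteristic polynomial: λ³ − 2λ² − 41λ + 126 = 0.
Substitute λ = y + (tr M)/3 = y + 0.666667 to remove the quadratic term: y³ + p·y + q = 0 with p = s − (tr M)²/3 = -42.333333 and q = −2(tr M)³/27 + (tr M)·s/3 − det M = 98.074074.
Three real roots ⇒ use the trigonometric (Viète) form: r = 2√(−p/3) = 7.512952, φ = arccos(3q/(p·r)) = arccos(-0.925087) = 2.752060 rad.
y_k = r·cos(φ/3 − 2πk/3) for k = 0, 1, 2 gives y = 4.567302, 2.882407, -7.449708.
λ_k = y_k + 0.666667 gives λ = 5.2340, 3.5491, -6.7830 (check: the sum is 2.0000 = tr M).

Hence λ_max = 5.2340 and λ_min = -6.7830.


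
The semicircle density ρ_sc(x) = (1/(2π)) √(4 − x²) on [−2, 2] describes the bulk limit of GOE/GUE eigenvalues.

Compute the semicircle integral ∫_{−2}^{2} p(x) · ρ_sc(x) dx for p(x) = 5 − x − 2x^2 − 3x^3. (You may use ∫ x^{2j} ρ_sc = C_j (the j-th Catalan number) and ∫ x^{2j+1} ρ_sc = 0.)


Write p(x) = Σ a_i x^i, split into monomials and integrate each against ρ_sc separately.
Using ∫ x^{2j} ρ_sc = C_j = (1/(j+1)) C(2j, j) (Catalan numbers) and ∫ x^{2j+1} ρ_sc = 0 (odd monomials vanish by symmetry):
  i = 0 (even): a_0 · C_{0} = 5 · 1 = 5
  i = 1 (odd): ∫ x^1 ρ_sc = 0 (vanishes)
  i = 2 (even): a_2 · C_{1} = -2 · 1 = -2
  i = 3 (odd): ∫ x^3 ρ_sc = 0 (vanishes)

Summing the contributions: ∫_{−2}^{2} p(x) ρ_sc(x) dx = 5 + (-2) = 3.


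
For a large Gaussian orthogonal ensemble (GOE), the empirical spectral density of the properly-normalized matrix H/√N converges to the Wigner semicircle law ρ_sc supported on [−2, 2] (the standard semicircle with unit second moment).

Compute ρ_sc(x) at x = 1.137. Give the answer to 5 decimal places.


ρ_sc(x) = (1/(2π)) √(4 − x²). With x = 1.137:
  4 − x² = 4 − (1.137)² = 4 − 1.292769 = 2.707231.
  √(4 − x²) = 1.645367.
  1/(2π) = 0.159155.
  ρ_sc(1.137) = 0.159155 · 1.645367 = 0.261868.

Rounded to 5 decimal places: ρ_sc(1.137) ≈ 0.26187.


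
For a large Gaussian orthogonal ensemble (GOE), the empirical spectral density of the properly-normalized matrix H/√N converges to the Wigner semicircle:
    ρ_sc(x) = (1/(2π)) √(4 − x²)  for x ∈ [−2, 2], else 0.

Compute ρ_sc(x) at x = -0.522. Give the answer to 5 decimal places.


ρ_sc(x) = (1/(2π)) √(4 − x²). With x = -0.522:
  4 − x² = 4 − (-0.522)² = 4 − 0.272484 = 3.727516.
  √(4 − x²) = 1.930678.
  1/(2π) = 0.159155.
  ρ_sc(-0.522) = 0.159155 · 1.930678 = 0.307277.

Rounded to 5 decimal places: ρ_sc(-0.522) ≈ 0.30728.


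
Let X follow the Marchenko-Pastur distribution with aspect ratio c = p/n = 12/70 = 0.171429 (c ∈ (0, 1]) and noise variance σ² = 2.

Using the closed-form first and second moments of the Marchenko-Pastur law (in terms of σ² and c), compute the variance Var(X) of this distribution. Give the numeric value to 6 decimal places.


Recall the MP moments m_1 = E[X] = σ² and m_2 = E[X²] = σ⁴ (1 + c).
m_1 = E[X] = σ² = 2, so m_1² = 4.
m_2 = E[X²] = σ⁴ (1 + c) = 4 · (1 + 0.171429) = 4 · 1.171429 = 4.685714.
(Note m_2 − m_1² simplifies to c · σ⁴ = 0.171429 · 4.)

Var(X) = m_2 − m_1² = 4.685714 − 4 = 0.685714.


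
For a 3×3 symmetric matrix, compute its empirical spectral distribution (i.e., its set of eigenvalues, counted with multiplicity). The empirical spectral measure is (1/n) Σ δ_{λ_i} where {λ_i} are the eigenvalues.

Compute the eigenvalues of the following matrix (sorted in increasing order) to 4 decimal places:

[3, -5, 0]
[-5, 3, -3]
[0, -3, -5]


Since M is real symmetric, all three eigenvalues are real; they are the roots of det(λI − M) = λ³ − (tr M) λ² + s λ − det M, where s is the sum of the principal 2×2 minors.
tr M = 3 + 3 + (-5) = 1.
s = (3·3 − (-5)²) + (3·(-5) − 0²) + (3·(-5) − (-3)²) = -16 + (-15) + (-24) = -55.
det M (expand along row 1) = 3·(-24) − (-5)·25 + 0·15 = 53.
Characteristic polynomial: λ³ − λ² − 55λ − 53 = 0.
Substitute λ = y + (tr M)/3 = y + 0.333333 to remove the quadratic term: y³ + p·y + q = 0 with p = s − (tr M)²/3 = -55.333333 and q = −2(tr M)³/27 + (tr M)·s/3 − det M = -71.407407.
Three real roots ⇒ use the trigonometric (Viète) form: r = 2√(−p/3) = 8.589399, φ = arccos(3q/(p·r)) = arccos(0.450728) = 1.103215 rad.
y_k = r·cos(φ/3 − 2πk/3) for k = 0, 1, 2 gives y = 8.015136, -1.333333, -6.681803.
λ_k = y_k + 0.333333 gives λ = 8.3485, -1.0000, -6.3485 (check: the sum is 1.0000 = tr M).

Eigenvalues sorted in increasing order: [-6.3485, -1.0000, 8.3485].


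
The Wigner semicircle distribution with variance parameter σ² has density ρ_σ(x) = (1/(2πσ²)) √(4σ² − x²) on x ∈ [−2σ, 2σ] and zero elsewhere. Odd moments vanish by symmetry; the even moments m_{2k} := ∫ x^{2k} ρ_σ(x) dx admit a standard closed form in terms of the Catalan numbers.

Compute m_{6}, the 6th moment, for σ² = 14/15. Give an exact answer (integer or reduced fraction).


By the scaled semicircle moment identity, m_{2k} = σ^{2k} · C_k with k = 3.
C_3 = (1/(k+1)) · C(2k, k) = (1/4) · C(6, 3) = (1/4) · 20 = 5.
σ^{2k} = (σ²)^k = (14/15)^3 = 2744/3375.

Therefore m_{6} = σ^{6} · C_3 = (2744/3375) · 5 = 2744/675.


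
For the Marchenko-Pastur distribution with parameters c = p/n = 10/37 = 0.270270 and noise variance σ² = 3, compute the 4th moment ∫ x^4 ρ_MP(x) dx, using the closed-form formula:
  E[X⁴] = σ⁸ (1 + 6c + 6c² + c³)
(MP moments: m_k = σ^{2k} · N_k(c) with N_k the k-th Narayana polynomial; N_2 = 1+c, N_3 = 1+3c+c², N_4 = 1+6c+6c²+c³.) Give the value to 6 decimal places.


E[X⁴] = σ⁸ (1 + 6c + 6c² + c³) (fourth MP moment). With σ² = 3 (so σ⁸ = 81) and c = 10/37 = 0.270270: E[X⁴] = 81 · (1 + 6·0.270270 + 6·(0.270270)² + (0.270270)³) = 81 · 3.079640.

So E[X^4] = 249.450832.


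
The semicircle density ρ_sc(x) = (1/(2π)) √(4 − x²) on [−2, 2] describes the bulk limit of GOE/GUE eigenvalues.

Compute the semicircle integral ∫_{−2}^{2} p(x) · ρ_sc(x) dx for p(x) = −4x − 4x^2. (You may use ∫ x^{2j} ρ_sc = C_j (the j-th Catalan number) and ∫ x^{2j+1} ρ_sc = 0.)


Write p(x) = Σ a_i x^i, split into monomials and integrate each against ρ_sc separately.
Using ∫ x^{2j} ρ_sc = C_j = (1/(j+1)) C(2j, j) (Catalan numbers) and ∫ x^{2j+1} ρ_sc = 0 (odd monomials vanish by symmetry):
  i = 1 (odd): ∫ x^1 ρ_sc = 0 (vanishes)
  i = 2 (even): a_2 · C_{1} = -4 · 1 = -4

Summing the contributions: ∫_{−2}^{2} p(x) ρ_sc(x) dx = -4.


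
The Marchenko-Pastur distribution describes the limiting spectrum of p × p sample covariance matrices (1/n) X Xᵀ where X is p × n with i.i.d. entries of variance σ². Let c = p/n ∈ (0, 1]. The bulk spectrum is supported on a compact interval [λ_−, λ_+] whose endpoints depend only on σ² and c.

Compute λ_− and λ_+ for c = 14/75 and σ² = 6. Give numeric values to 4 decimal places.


c = 14/75 = 0.186667; √c = 0.432049.
λ_− = σ² (1 − √c)² = 6 · (1 − 0.432049)² = 6 · (0.567951)² = 1.935407.
λ_+ = σ² (1 + √c)² = 6 · (1 + 0.432049)² = 6 · (1.432049)² = 12.304593.

Rounded to 4 decimal places: λ_− ≈ 1.9354, λ_+ ≈ 12.3046.


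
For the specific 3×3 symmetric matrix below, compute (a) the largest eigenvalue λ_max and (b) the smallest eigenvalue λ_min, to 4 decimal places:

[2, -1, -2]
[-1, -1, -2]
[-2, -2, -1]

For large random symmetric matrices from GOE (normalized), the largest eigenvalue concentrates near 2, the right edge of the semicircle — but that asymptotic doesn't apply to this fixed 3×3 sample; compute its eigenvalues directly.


Since M is real symmetric, all three eigenvalues are real; they are the roots of det(λI − M) = λ³ − (tr M) λ² + s λ − det M, where s is the sum of the principal 2×2 minors.
tr M = 2 + (-1) + (-1) = 0.
s = (2·(-1) − (-1)²) + (2·(-1) − (-2)²) + ((-1)·(-1) − (-2)²) = -3 + (-6) + (-3) = -12.
det M (expand along row 1) = 2·(-3) − (-1)·(-3) + (-2)·0 = -9.
Characteristic polynomial: λ³ − 12λ + 9 = 0.
Substitute λ = y + (tr M)/3 = y + 0.000000 to remove the quadratic term: y³ + p·y + q = 0 with p = s − (tr M)²/3 = -12.000000 and q = −2(tr M)³/27 + (tr M)·s/3 − det M = 9.000000.
Three real roots ⇒ use the trigonometric (Viète) form: r = 2√(−p/3) = 4.000000, φ = arccos(3q/(p·r)) = arccos(-0.562500) = 2.168203 rad.
y_k = r·cos(φ/3 − 2πk/3) for k = 0, 1, 2 gives y = 3.000000, 0.791288, -3.791288.
λ_k = y_k + 0.000000 gives λ = 3.0000, 0.7913, -3.7913 (check: the sum is 0.0000 = tr M).

Hence λ_max = 3.0000 and λ_min = -3.7913.


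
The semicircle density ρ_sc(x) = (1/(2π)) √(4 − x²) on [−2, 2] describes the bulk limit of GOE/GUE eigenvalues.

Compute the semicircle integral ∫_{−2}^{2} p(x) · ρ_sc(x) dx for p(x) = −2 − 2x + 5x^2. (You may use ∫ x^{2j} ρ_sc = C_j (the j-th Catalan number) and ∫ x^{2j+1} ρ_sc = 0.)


Write p(x) = Σ a_i x^i, split into monomials and integrate each against ρ_sc separately.
Using ∫ x^{2j} ρ_sc = C_j = (1/(j+1)) C(2j, j) (Catalan numbers) and ∫ x^{2j+1} ρ_sc = 0 (odd monomials vanish by symmetry):
  i = 0 (even): a_0 · C_{0} = -2 · 1 = -2
  i = 1 (odd): ∫ x^1 ρ_sc = 0 (vanishes)
  i = 2 (even): a_2 · C_{1} = 5 · 1 = 5

Summing the contributions: ∫_{−2}^{2} p(x) ρ_sc(x) dx = (-2) + 5 = 3.


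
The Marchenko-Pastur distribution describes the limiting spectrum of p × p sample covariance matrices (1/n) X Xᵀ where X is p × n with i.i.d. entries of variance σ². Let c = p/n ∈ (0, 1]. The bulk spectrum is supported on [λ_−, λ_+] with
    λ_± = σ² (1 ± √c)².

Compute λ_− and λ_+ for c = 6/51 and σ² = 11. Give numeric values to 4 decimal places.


c = 6/51 = 0.117647; √c = 0.342997.
λ_− = σ² (1 − √c)² = 11 · (1 − 0.342997)² = 11 · (0.657003)² = 4.748180.
λ_+ = σ² (1 + √c)² = 11 · (1 + 0.342997)² = 11 · (1.342997)² = 19.840055.

Rounded to 4 decimal places: λ_− ≈ 4.7482, λ_+ ≈ 19.8401.


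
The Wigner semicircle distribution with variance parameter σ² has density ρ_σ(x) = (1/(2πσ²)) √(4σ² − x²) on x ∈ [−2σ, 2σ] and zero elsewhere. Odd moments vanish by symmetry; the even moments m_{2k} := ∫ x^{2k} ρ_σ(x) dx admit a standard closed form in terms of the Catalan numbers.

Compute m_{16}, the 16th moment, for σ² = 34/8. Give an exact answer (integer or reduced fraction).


By the scaled semicircle moment identity, m_{2k} = σ^{2k} · C_k with k = 8.
C_8 = (1/(k+1)) · C(2k, k) = (1/9) · C(16, 8) = (1/9) · 12870 = 1430.
σ^{2k} = (σ²)^k = (34/8)^8 = 6975757441/65536.

Therefore m_{16} = σ^{16} · C_8 = (6975757441/65536) · 1430 = 4987666570315/32768.


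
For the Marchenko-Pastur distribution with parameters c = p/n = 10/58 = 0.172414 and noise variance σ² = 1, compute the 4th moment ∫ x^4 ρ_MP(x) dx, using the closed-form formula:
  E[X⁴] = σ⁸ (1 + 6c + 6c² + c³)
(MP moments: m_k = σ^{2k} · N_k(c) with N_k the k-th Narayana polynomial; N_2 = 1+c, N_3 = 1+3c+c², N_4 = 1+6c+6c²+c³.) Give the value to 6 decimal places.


E[X⁴] = σ⁸ (1 + 6c + 6c² + c³) (fourth MP moment). With σ² = 1 (so σ⁸ = 1) and c = 10/58 = 0.172414: E[X⁴] = 1 · (1 + 6·0.172414 + 6·(0.172414)² + (0.172414)³) = 1 · 2.217967.

So E[X^4] = 2.217967.


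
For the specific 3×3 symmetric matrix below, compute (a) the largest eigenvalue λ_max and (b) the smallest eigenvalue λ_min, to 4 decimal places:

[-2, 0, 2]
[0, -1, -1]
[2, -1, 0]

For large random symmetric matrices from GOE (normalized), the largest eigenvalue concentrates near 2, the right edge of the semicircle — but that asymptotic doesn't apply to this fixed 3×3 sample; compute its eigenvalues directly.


Since M is real symmetric, all three eigenvalues are real; they are the roots of det(λI − M) = λ³ − (tr M) λ² + s λ − det M, where s is the sum of the principal 2×2 minors.
tr M = -2 + (-1) + 0 = -3.
s = ((-2)·(-1) − 0²) + ((-2)·0 − 2²) + ((-1)·0 − (-1)²) = 2 + (-4) + (-1) = -3.
det M (expand along row 1) = (-2)·(-1) − 0·2 + 2·2 = 6.
Characteristic polynomial: λ³ + 3λ² − 3λ − 6 = 0.
Substitute λ = y + (tr M)/3 = y − 1.000000 to remove the quadratic term: y³ + p·y + q = 0 with p = s − (tr M)²/3 = -6.000000 and q = −2(tr M)³/27 + (tr M)·s/3 − det M = -1.000000.
Three real roots ⇒ use the trigonometric (Viète) form: r = 2√(−p/3) = 2.828427, φ = arccos(3q/(p·r)) = arccos(0.176777) = 1.393086 rad.
y_k = r·cos(φ/3 − 2πk/3) for k = 0, 1, 2 gives y = 2.528918, -0.167449, -2.361469.
λ_k = y_k − 1.000000 gives λ = 1.5289, -1.1674, -3.3615 (check: the sum is -3.0000 = tr M).

Hence λ_max = 1.5289 and λ_min = -3.3615.


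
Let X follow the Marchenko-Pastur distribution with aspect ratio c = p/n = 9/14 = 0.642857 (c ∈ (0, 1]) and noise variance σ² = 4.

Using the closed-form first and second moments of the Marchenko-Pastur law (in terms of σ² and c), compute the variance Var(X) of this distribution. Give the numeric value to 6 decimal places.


Recall the MP moments m_1 = E[X] = σ² and m_2 = E[X²] = σ⁴ (1 + c).
m_1 = E[X] = σ² = 4, so m_1² = 16.
m_2 = E[X²] = σ⁴ (1 + c) = 16 · (1 + 0.642857) = 16 · 1.642857 = 26.285714.
(Note m_2 − m_1² simplifies to c · σ⁴ = 0.642857 · 16.)

Var(X) = m_2 − m_1² = 26.285714 − 16 = 10.285714.


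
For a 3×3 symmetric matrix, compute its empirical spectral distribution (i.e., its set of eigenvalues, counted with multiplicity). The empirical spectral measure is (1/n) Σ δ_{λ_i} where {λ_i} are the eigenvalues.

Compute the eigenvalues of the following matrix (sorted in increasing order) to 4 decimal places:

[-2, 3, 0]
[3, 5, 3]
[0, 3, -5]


Since M is real symmetric, all three eigenvalues are real; they are the roots of det(λI − M) = λ³ − (tr M) λ² + s λ − det M, where s is the sum of the principal 2×2 minors.
tr M = -2 + 5 + (-5) = -2.
s = ((-2)·5 − 3²) + ((-2)·(-5) − 0²) + (5·(-5) − 3²) = -19 + 10 + (-34) = -43.
det M (expand along row 1) = (-2)·(-34) − 3·(-15) + 0·9 = 113.
Characteristic polynomial: λ³ + 2λ² − 43λ − 113 = 0.
Substitute λ = y + (tr M)/3 = y − 0.666667 to remove the quadratic term: y³ + p·y + q = 0 with p = s − (tr M)²/3 = -44.333333 and q = −2(tr M)³/27 + (tr M)·s/3 − det M = -83.740741.
Three real roots ⇒ use the trigonometric (Viète) form: r = 2√(−p/3) = 7.688375, φ = arccos(3q/(p·r)) = arccos(0.737043) = 0.742111 rad.
y_k = r·cos(φ/3 − 2πk/3) for k = 0, 1, 2 gives y = 7.454338, -2.096843, -5.357495.
λ_k = y_k − 0.666667 gives λ = 6.7877, -2.7635, -6.0242 (check: the sum is -2.0000 = tr M).

Eigenvalues sorted in increasing order: [-6.0242, -2.7635, 6.7877].


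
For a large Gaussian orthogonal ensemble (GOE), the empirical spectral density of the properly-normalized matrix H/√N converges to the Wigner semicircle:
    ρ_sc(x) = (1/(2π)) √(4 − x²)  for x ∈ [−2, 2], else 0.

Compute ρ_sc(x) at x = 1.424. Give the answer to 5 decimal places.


ρ_sc(x) = (1/(2π)) √(4 − x²). With x = 1.424:
  4 − x² = 4 − (1.424)² = 4 − 2.027776 = 1.972224.
  √(4 − x²) = 1.404359.
  1/(2π) = 0.159155.
  ρ_sc(1.424) = 0.159155 · 1.404359 = 0.223511.

Rounded to 5 decimal places: ρ_sc(1.424) ≈ 0.22351.


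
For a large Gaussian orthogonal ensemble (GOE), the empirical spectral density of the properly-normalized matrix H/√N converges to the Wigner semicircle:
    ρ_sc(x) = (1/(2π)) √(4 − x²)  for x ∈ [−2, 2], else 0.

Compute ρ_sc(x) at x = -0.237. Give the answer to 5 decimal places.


ρ_sc(x) = (1/(2π)) √(4 − x²). With x = -0.237:
  4 − x² = 4 − (-0.237)² = 4 − 0.056169 = 3.943831.
  √(4 − x²) = 1.985908.
  1/(2π) = 0.159155.
  ρ_sc(-0.237) = 0.159155 · 1.985908 = 0.316067.

Rounded to 5 decimal places: ρ_sc(-0.237) ≈ 0.31607.


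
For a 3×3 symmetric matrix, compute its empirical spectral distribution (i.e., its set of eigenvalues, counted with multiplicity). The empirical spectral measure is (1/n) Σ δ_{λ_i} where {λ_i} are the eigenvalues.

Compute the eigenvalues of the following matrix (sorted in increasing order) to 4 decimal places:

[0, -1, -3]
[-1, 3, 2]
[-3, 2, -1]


Since M is real symmetric, all three eigenvalues are real; they are the roots of det(λI − M) = λ³ − (tr M) λ² + s λ − det M, where s is the sum of the principal 2×2 minors.
tr M = 0 + 3 + (-1) = 2.
s = (0·3 − (-1)²) + (0·(-1) − (-3)²) + (3·(-1) − 2²) = -1 + (-9) + (-7) = -17.
det M (expand along row 1) = 0·(-7) − (-1)·7 + (-3)·7 = -14.
Characteristic polynomial: λ³ − 2λ² − 17λ + 14 = 0.
Substitute λ = y + (tr M)/3 = y + 0.666667 to remove the quadratic term: y³ + p·y + q = 0 with p = s − (tr M)²/3 = -18.333333 and q = −2(tr M)³/27 + (tr M)·s/3 − det M = 2.074074.
Three real roots ⇒ use the trigonometric (Viète) form: r = 2√(−p/3) = 4.944132, φ = arccos(3q/(p·r)) = arccos(-0.068646) = 1.639496 rad.
y_k = r·cos(φ/3 − 2πk/3) for k = 0, 1, 2 gives y = 4.224016, 0.113210, -4.337227.
λ_k = y_k + 0.666667 gives λ = 4.8907, 0.7799, -3.6706 (check: the sum is 2.0000 = tr M).

Eigenvalues sorted in increasing order: [-3.6706, 0.7799, 4.8907].
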